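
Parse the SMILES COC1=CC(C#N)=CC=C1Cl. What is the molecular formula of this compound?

C8H6ClNO

Walk through each heavy atom and fill implicit hydrogens from standard valence (C 4, N 3, O 2, S 2, halogen 1):
  atom 1: C, bond orders sum to 1 (valence 4) → 3 H
  atom 2: O, bond orders sum to 2 (valence 2) → 0 H
  atom 3: C, bond orders sum to 4 (valence 4) → 0 H
  atom 4: C, bond orders sum to 3 (valence 4) → 1 H
  atom 5: C, bond orders sum to 4 (valence 4) → 0 H
  atom 6: C, bond orders sum to 4 (valence 4) → 0 H
  atom 7: N, bond orders sum to 3 (valence 3) → 0 H
  atom 8: C, bond orders sum to 3 (valence 4) → 1 H
  atom 9: C, bond orders sum to 3 (valence 4) → 1 H
  atom 10: C, bond orders sum to 4 (valence 4) → 0 H
  atom 11: Cl (halogen, monovalent) → 0 H
Totals → C:8, H:6, Cl:1, N:1, O:1.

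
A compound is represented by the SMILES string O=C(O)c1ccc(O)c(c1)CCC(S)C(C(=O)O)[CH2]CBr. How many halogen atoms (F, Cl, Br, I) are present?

1

Halogen atoms appear at heavy-atom position 21 (1×Br).
Other groups present: 2 carboxylic acid, 1 hydroxyl, 1 thiol.
Halogen count: 1.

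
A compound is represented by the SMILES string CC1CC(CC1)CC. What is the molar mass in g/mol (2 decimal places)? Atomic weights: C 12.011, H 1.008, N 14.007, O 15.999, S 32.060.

First, the molecular formula is C8H16 (counting implicit H from valence).
  C: 8 × 12.011 = 96.088
  H: 16 × 1.008 = 16.128
Sum: 8×12.011 + 16×1.008 = 112.216 → 112.22 g/mol.

112.22 g/mol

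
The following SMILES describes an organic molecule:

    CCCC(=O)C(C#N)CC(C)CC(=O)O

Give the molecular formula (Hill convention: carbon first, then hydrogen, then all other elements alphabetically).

C11H17NO3

Walk through each heavy atom and fill implicit hydrogens from standard valence (C 4, N 3, O 2, S 2, halogen 1):
  atom 1: C, bond orders sum to 1 (valence 4) → 3 H
  atom 2: C, bond orders sum to 2 (valence 4) → 2 H
  atom 3: C, bond orders sum to 2 (valence 4) → 2 H
  atom 4: C, bond orders sum to 4 (valence 4) → 0 H
  atom 5: O, bond orders sum to 2 (valence 2) → 0 H
  atom 6: C, bond orders sum to 3 (valence 4) → 1 H
  atom 7: C, bond orders sum to 4 (valence 4) → 0 H
  atom 8: N, bond orders sum to 3 (valence 3) → 0 H
  atom 9: C, bond orders sum to 2 (valence 4) → 2 H
  atom 10: C, bond orders sum to 3 (valence 4) → 1 H
  atom 11: C, bond orders sum to 1 (valence 4) → 3 H
  atom 12: C, bond orders sum to 2 (valence 4) → 2 H
  atom 13: C, bond orders sum to 4 (valence 4) → 0 H
  atom 14: O, bond orders sum to 2 (valence 2) → 0 H
  atom 15: O, bond orders sum to 1 (valence 2) → 1 H
Totals → C:11, H:17, N:1, O:3.
In Hill order: C11H17NO3.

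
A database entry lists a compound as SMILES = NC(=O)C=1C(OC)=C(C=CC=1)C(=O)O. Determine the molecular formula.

Walk through each heavy atom and fill implicit hydrogens from standard valence (C 4, N 3, O 2, S 2, halogen 1):
  atom 1: N, bond orders sum to 1 (valence 3) → 2 H
  atom 2: C, bond orders sum to 4 (valence 4) → 0 H
  atom 3: O, bond orders sum to 2 (valence 2) → 0 H
  atom 4: C, bond orders sum to 4 (valence 4) → 0 H
  atom 5: C, bond orders sum to 4 (valence 4) → 0 H
  atom 6: O, bond orders sum to 2 (valence 2) → 0 H
  atom 7: C, bond orders sum to 1 (valence 4) → 3 H
  atom 8: C, bond orders sum to 4 (valence 4) → 0 H
  atom 9: C, bond orders sum to 3 (valence 4) → 1 H
  atom 10: C, bond orders sum to 3 (valence 4) → 1 H
  atom 11: C, bond orders sum to 3 (valence 4) → 1 H
  atom 12: C, bond orders sum to 4 (valence 4) → 0 H
  atom 13: O, bond orders sum to 2 (valence 2) → 0 H
  atom 14: O, bond orders sum to 1 (valence 2) → 1 H
Totals → C:9, H:9, N:1, O:4.
In Hill order: C9H9NO4.

C9H9NO4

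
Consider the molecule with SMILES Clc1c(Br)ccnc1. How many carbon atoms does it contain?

5

Count every carbon token in the SMILES (each C, including those in ring-closure positions and inside branches).
Carbon count: 5.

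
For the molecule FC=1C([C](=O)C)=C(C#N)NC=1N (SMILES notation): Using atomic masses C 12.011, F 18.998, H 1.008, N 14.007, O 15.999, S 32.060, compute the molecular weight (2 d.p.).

167.14 g/mol

First, the molecular formula is C7H6FN3O (counting implicit H from valence).
  C: 7 × 12.011 = 84.077
  F: 1 × 18.998 = 18.998
  H: 6 × 1.008 = 6.048
  N: 3 × 14.007 = 42.021
  O: 1 × 15.999 = 15.999
Sum: 7×12.011 + 1×18.998 + 6×1.008 + 3×14.007 + 1×15.999 = 167.143 → 167.14 g/mol.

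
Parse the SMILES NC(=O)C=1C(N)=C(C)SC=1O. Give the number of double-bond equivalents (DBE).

Molecular formula: C6H8N2O2S.
DoU = (2C + 2 + N − H − X) / 2, where X is the halogen count and O/S are ignored.
    = (2·6 + 2 + 2 − 8 − 0) / 2 = 8 / 2 = 4.

4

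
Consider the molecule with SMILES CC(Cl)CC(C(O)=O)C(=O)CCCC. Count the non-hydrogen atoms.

14

Every atom symbol written in the SMILES (organic subset) is one heavy atom; implicit H are not written.
Heavy atoms by element → C:10, Cl:1, O:3.
Total: 14.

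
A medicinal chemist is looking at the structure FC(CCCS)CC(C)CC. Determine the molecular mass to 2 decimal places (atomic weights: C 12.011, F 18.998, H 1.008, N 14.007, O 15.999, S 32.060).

First, the molecular formula is C9H19FS (counting implicit H from valence).
  C: 9 × 12.011 = 108.099
  F: 1 × 18.998 = 18.998
  H: 19 × 1.008 = 19.152
  S: 1 × 32.060 = 32.060
Sum: 9×12.011 + 1×18.998 + 19×1.008 + 1×32.060 = 178.309 → 178.31 g/mol.

178.31 g/mol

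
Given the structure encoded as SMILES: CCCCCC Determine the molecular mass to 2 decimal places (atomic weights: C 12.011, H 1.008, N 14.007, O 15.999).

First, the molecular formula is C6H14 (counting implicit H from valence).
  C: 6 × 12.011 = 72.066
  H: 14 × 1.008 = 14.112
Sum: 6×12.011 + 14×1.008 = 86.178 → 86.18 g/mol.

86.18 g/mol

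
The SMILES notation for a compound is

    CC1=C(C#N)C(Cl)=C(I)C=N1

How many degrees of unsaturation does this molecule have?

6

Molecular formula: C7H4ClIN2.
DoU = (2C + 2 + N − H − X) / 2, where X is the halogen count and O/S are ignored.
    = (2·7 + 2 + 2 − 4 − 2) / 2 = 12 / 2 = 6.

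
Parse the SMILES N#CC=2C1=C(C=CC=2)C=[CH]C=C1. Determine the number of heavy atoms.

12

Every atom symbol written in the SMILES (organic subset) is one heavy atom; implicit H are not written.
Heavy atoms by element → C:11, N:1.
Total: 12.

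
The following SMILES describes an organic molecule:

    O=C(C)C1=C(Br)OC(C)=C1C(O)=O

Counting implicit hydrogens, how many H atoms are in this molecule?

7

Walk through each heavy atom and fill implicit hydrogens from standard valence (C 4, N 3, O 2, S 2, halogen 1):
  atom 1: O, bond orders sum to 2 (valence 2) → 0 H
  atom 2: C, bond orders sum to 4 (valence 4) → 0 H
  atom 3: C, bond orders sum to 1 (valence 4) → 3 H
  atom 4: C, bond orders sum to 4 (valence 4) → 0 H
  atom 5: C, bond orders sum to 4 (valence 4) → 0 H
  atom 6: Br (halogen, monovalent) → 0 H
  atom 7: O, bond orders sum to 2 (valence 2) → 0 H
  atom 8: C, bond orders sum to 4 (valence 4) → 0 H
  atom 9: C, bond orders sum to 1 (valence 4) → 3 H
  atom 10: C, bond orders sum to 4 (valence 4) → 0 H
  atom 11: C, bond orders sum to 4 (valence 4) → 0 H
  atom 12: O, bond orders sum to 1 (valence 2) → 1 H
  atom 13: O, bond orders sum to 2 (valence 2) → 0 H
Total hydrogens: 7.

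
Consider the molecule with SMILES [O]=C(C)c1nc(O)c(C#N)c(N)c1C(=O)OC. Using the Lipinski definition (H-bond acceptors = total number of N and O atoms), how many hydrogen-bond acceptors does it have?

N atoms: 3; O atoms: 4.
Lipinski HBA = 3 + 4 = 7.

7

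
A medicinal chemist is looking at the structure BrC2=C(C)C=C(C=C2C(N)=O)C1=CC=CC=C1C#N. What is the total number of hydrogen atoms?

11

Walk through each heavy atom and fill implicit hydrogens from standard valence (C 4, N 3, O 2, S 2, halogen 1):
  atom 1: Br (halogen, monovalent) → 0 H
  atom 2: C, bond orders sum to 4 (valence 4) → 0 H
  atom 3: C, bond orders sum to 4 (valence 4) → 0 H
  atom 4: C, bond orders sum to 1 (valence 4) → 3 H
  atom 5: C, bond orders sum to 3 (valence 4) → 1 H
  atom 6: C, bond orders sum to 4 (valence 4) → 0 H
  atom 7: C, bond orders sum to 3 (valence 4) → 1 H
  atom 8: C, bond orders sum to 4 (valence 4) → 0 H
  atom 9: C, bond orders sum to 4 (valence 4) → 0 H
  atom 10: N, bond orders sum to 1 (valence 3) → 2 H
  atom 11: O, bond orders sum to 2 (valence 2) → 0 H
  atom 12: C, bond orders sum to 4 (valence 4) → 0 H
  atom 13: C, bond orders sum to 3 (valence 4) → 1 H
  atom 14: C, bond orders sum to 3 (valence 4) → 1 H
  atom 15: C, bond orders sum to 3 (valence 4) → 1 H
  atom 16: C, bond orders sum to 3 (valence 4) → 1 H
  atom 17: C, bond orders sum to 4 (valence 4) → 0 H
  atom 18: C, bond orders sum to 4 (valence 4) → 0 H
  atom 19: N, bond orders sum to 3 (valence 3) → 0 H
Total hydrogens: 11.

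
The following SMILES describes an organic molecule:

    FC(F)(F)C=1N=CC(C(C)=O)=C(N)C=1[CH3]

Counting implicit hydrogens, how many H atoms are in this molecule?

Walk through each heavy atom and fill implicit hydrogens from standard valence (C 4, N 3, O 2, S 2, halogen 1):
  atom 1: F (halogen, monovalent) → 0 H
  atom 2: C, bond orders sum to 4 (valence 4) → 0 H
  atom 3: F (halogen, monovalent) → 0 H
  atom 4: F (halogen, monovalent) → 0 H
  atom 5: C, bond orders sum to 4 (valence 4) → 0 H
  atom 6: N, bond orders sum to 3 (valence 3) → 0 H
  atom 7: C, bond orders sum to 3 (valence 4) → 1 H
  atom 8: C, bond orders sum to 4 (valence 4) → 0 H
  atom 9: C, bond orders sum to 4 (valence 4) → 0 H
  atom 10: C, bond orders sum to 1 (valence 4) → 3 H
  atom 11: O, bond orders sum to 2 (valence 2) → 0 H
  atom 12: C, bond orders sum to 4 (valence 4) → 0 H
  atom 13: N, bond orders sum to 1 (valence 3) → 2 H
  atom 14: C, bond orders sum to 4 (valence 4) → 0 H
  atom 15: C with explicit H count 3
Total hydrogens: 9.

9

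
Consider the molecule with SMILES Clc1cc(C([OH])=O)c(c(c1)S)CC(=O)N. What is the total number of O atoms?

Scan the SMILES for O atoms (remember two-letter symbols like Cl and Br are single atoms).
Oxygen count: 3.

3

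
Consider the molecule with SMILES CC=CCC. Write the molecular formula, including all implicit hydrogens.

Walk through each heavy atom and fill implicit hydrogens from standard valence (C 4, N 3, O 2, S 2, halogen 1):
  atom 1: C, bond orders sum to 1 (valence 4) → 3 H
  atom 2: C, bond orders sum to 3 (valence 4) → 1 H
  atom 3: C, bond orders sum to 3 (valence 4) → 1 H
  atom 4: C, bond orders sum to 2 (valence 4) → 2 H
  atom 5: C, bond orders sum to 1 (valence 4) → 3 H
Totals → C:5, H:10.
In Hill order: C5H10.

C5H10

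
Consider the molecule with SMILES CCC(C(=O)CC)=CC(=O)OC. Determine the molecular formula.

C9H14O3

Walk through each heavy atom and fill implicit hydrogens from standard valence (C 4, N 3, O 2, S 2, halogen 1):
  atom 1: C, bond orders sum to 1 (valence 4) → 3 H
  atom 2: C, bond orders sum to 2 (valence 4) → 2 H
  atom 3: C, bond orders sum to 4 (valence 4) → 0 H
  atom 4: C, bond orders sum to 4 (valence 4) → 0 H
  atom 5: O, bond orders sum to 2 (valence 2) → 0 H
  atom 6: C, bond orders sum to 2 (valence 4) → 2 H
  atom 7: C, bond orders sum to 1 (valence 4) → 3 H
  atom 8: C, bond orders sum to 3 (valence 4) → 1 H
  atom 9: C, bond orders sum to 4 (valence 4) → 0 H
  atom 10: O, bond orders sum to 2 (valence 2) → 0 H
  atom 11: O, bond orders sum to 2 (valence 2) → 0 H
  atom 12: C, bond orders sum to 1 (valence 4) → 3 H
Totals → C:9, H:14, O:3.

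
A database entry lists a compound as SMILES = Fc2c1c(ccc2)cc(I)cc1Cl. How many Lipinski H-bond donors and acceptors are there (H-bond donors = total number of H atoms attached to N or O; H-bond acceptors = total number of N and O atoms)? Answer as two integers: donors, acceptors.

Donors: find every N or O and count the H atoms it carries.
  (no N or O atoms present)
Lipinski HBD = 0.
Acceptors: N atoms = 0, O atoms = 0 → HBA = 0.

0, 0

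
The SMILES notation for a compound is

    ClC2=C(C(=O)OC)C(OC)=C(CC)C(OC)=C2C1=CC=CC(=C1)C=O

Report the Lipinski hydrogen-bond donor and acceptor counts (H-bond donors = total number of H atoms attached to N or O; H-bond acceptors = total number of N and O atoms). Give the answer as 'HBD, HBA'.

Donors: find every N or O and count the H atoms it carries.
  atom 5 (O): bond orders sum to 2 → 0 H
  atom 6 (O): bond orders sum to 2 → 0 H
  atom 9 (O): bond orders sum to 2 → 0 H
  atom 15 (O): bond orders sum to 2 → 0 H
  atom 25 (O): bond orders sum to 2 → 0 H
Lipinski HBD = 0.
Acceptors: N atoms = 0, O atoms = 5 → HBA = 5.

0, 5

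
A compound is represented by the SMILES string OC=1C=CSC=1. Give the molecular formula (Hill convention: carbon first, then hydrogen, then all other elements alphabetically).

C4H4OS

Walk through each heavy atom and fill implicit hydrogens from standard valence (C 4, N 3, O 2, S 2, halogen 1):
  atom 1: O, bond orders sum to 1 (valence 2) → 1 H
  atom 2: C, bond orders sum to 4 (valence 4) → 0 H
  atom 3: C, bond orders sum to 3 (valence 4) → 1 H
  atom 4: C, bond orders sum to 3 (valence 4) → 1 H
  atom 5: S, bond orders sum to 2 (valence 2) → 0 H
  atom 6: C, bond orders sum to 3 (valence 4) → 1 H
Totals → C:4, H:4, O:1, S:1.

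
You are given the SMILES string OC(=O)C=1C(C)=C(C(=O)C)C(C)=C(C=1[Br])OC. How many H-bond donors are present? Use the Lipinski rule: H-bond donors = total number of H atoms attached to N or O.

Donors: find every N or O and count the H atoms it carries.
  atom 1 (O): bond orders sum to 1 → 1 H
  atom 3 (O): bond orders sum to 2 → 0 H
  atom 9 (O): bond orders sum to 2 → 0 H
  atom 16 (O): bond orders sum to 2 → 0 H
Lipinski HBD = 1.

1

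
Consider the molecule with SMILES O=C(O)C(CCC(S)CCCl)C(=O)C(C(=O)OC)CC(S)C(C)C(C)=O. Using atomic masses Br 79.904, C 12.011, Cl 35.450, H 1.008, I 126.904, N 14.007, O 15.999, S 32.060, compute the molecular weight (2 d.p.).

426.97 g/mol

First, the molecular formula is C17H27ClO6S2 (counting implicit H from valence).
  C: 17 × 12.011 = 204.187
  Cl: 1 × 35.450 = 35.450
  H: 27 × 1.008 = 27.216
  O: 6 × 15.999 = 95.994
  S: 2 × 32.060 = 64.120
Sum: 17×12.011 + 1×35.450 + 27×1.008 + 6×15.999 + 2×32.060 = 426.967 → 426.97 g/mol.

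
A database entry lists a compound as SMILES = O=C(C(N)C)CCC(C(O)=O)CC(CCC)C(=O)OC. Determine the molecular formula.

C14H25NO5

Walk through each heavy atom and fill implicit hydrogens from standard valence (C 4, N 3, O 2, S 2, halogen 1):
  atom 1: O, bond orders sum to 2 (valence 2) → 0 H
  atom 2: C, bond orders sum to 4 (valence 4) → 0 H
  atom 3: C, bond orders sum to 3 (valence 4) → 1 H
  atom 4: N, bond orders sum to 1 (valence 3) → 2 H
  atom 5: C, bond orders sum to 1 (valence 4) → 3 H
  atom 6: C, bond orders sum to 2 (valence 4) → 2 H
  atom 7: C, bond orders sum to 2 (valence 4) → 2 H
  atom 8: C, bond orders sum to 3 (valence 4) → 1 H
  atom 9: C, bond orders sum to 4 (valence 4) → 0 H
  atom 10: O, bond orders sum to 1 (valence 2) → 1 H
  atom 11: O, bond orders sum to 2 (valence 2) → 0 H
  atom 12: C, bond orders sum to 2 (valence 4) → 2 H
  atom 13: C, bond orders sum to 3 (valence 4) → 1 H
  atom 14: C, bond orders sum to 2 (valence 4) → 2 H
  atom 15: C, bond orders sum to 2 (valence 4) → 2 H
  atom 16: C, bond orders sum to 1 (valence 4) → 3 H
  atom 17: C, bond orders sum to 4 (valence 4) → 0 H
  atom 18: O, bond orders sum to 2 (valence 2) → 0 H
  atom 19: O, bond orders sum to 2 (valence 2) → 0 H
  atom 20: C, bond orders sum to 1 (valence 4) → 3 H
Totals → C:14, H:25, N:1, O:5.
In Hill order: C14H25NO5.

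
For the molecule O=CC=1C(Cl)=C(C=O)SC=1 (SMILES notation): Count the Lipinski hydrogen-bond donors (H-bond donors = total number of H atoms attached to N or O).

Donors: find every N or O and count the H atoms it carries.
  atom 1 (O): bond orders sum to 2 → 0 H
  atom 8 (O): bond orders sum to 2 → 0 H
Lipinski HBD = 0.

0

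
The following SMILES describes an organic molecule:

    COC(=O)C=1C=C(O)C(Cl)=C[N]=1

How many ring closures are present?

1

In SMILES, each pair of matching ring-closure digits denotes one ring-closing bond; the number of such bonds equals the number of independent rings.
Ring-closure bonds here: 1.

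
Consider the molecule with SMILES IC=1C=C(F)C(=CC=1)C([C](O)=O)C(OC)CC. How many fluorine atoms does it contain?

1

Scan the SMILES for F atoms (remember two-letter symbols like Cl and Br are single atoms).
Fluorine count: 1.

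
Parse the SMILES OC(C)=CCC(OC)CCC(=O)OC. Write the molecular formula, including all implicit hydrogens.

C10H18O4

Walk through each heavy atom and fill implicit hydrogens from standard valence (C 4, N 3, O 2, S 2, halogen 1):
  atom 1: O, bond orders sum to 1 (valence 2) → 1 H
  atom 2: C, bond orders sum to 4 (valence 4) → 0 H
  atom 3: C, bond orders sum to 1 (valence 4) → 3 H
  atom 4: C, bond orders sum to 3 (valence 4) → 1 H
  atom 5: C, bond orders sum to 2 (valence 4) → 2 H
  atom 6: C, bond orders sum to 3 (valence 4) → 1 H
  atom 7: O, bond orders sum to 2 (valence 2) → 0 H
  atom 8: C, bond orders sum to 1 (valence 4) → 3 H
  atom 9: C, bond orders sum to 2 (valence 4) → 2 H
  atom 10: C, bond orders sum to 2 (valence 4) → 2 H
  atom 11: C, bond orders sum to 4 (valence 4) → 0 H
  atom 12: O, bond orders sum to 2 (valence 2) → 0 H
  atom 13: O, bond orders sum to 2 (valence 2) → 0 H
  atom 14: C, bond orders sum to 1 (valence 4) → 3 H
Totals → C:10, H:18, O:4.
In Hill order: C10H18O4.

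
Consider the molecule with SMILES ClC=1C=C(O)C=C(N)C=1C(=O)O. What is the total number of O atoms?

3

Scan the SMILES for O atoms (remember two-letter symbols like Cl and Br are single atoms).
Oxygen count: 3.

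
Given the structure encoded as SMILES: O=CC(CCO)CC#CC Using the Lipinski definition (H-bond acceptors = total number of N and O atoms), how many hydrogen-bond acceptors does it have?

2

N atoms: 0; O atoms: 2.
Lipinski HBA = 0 + 2 = 2.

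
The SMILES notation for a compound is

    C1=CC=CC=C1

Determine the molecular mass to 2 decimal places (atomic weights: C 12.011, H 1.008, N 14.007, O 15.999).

78.11 g/mol

First, the molecular formula is C6H6 (counting implicit H from valence).
  C: 6 × 12.011 = 72.066
  H: 6 × 1.008 = 6.048
Sum: 6×12.011 + 6×1.008 = 78.114 → 78.11 g/mol.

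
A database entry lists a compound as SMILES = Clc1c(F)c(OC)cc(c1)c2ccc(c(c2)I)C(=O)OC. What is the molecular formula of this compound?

Walk through each heavy atom and fill implicit hydrogens from standard valence (C 4, N 3, O 2, S 2, halogen 1); for lowercase aromatic atoms, an aromatic c carries 1 H when it has two neighbours and 0 H with three, and aromatic n carries 0 H:
  atom 1: Cl (halogen, monovalent) → 0 H
  atom 2: aromatic c, 3 neighbours → 0 H
  atom 3: aromatic c, 3 neighbours → 0 H
  atom 4: F (halogen, monovalent) → 0 H
  atom 5: aromatic c, 3 neighbours → 0 H
  atom 6: O, bond orders sum to 2 (valence 2) → 0 H
  atom 7: C, bond orders sum to 1 (valence 4) → 3 H
  atom 8: aromatic c, 2 neighbours → 1 H
  atom 9: aromatic c, 3 neighbours → 0 H
  atom 10: aromatic c, 2 neighbours → 1 H
  atom 11: aromatic c, 3 neighbours → 0 H
  atom 12: aromatic c, 2 neighbours → 1 H
  atom 13: aromatic c, 2 neighbours → 1 H
  atom 14: aromatic c, 3 neighbours → 0 H
  atom 15: aromatic c, 3 neighbours → 0 H
  atom 16: aromatic c, 2 neighbours → 1 H
  atom 17: I (halogen, monovalent) → 0 H
  atom 18: C, bond orders sum to 4 (valence 4) → 0 H
  atom 19: O, bond orders sum to 2 (valence 2) → 0 H
  atom 20: O, bond orders sum to 2 (valence 2) → 0 H
  atom 21: C, bond orders sum to 1 (valence 4) → 3 H
Totals → C:15, H:11, Cl:1, F:1, I:1, O:3.

C15H11ClFIO3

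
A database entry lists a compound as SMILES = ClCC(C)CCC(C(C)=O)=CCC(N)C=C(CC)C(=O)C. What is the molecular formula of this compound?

Walk through each heavy atom and fill implicit hydrogens from standard valence (C 4, N 3, O 2, S 2, halogen 1):
  atom 1: Cl (halogen, monovalent) → 0 H
  atom 2: C, bond orders sum to 2 (valence 4) → 2 H
  atom 3: C, bond orders sum to 3 (valence 4) → 1 H
  atom 4: C, bond orders sum to 1 (valence 4) → 3 H
  atom 5: C, bond orders sum to 2 (valence 4) → 2 H
  atom 6: C, bond orders sum to 2 (valence 4) → 2 H
  atom 7: C, bond orders sum to 4 (valence 4) → 0 H
  atom 8: C, bond orders sum to 4 (valence 4) → 0 H
  atom 9: C, bond orders sum to 1 (valence 4) → 3 H
  atom 10: O, bond orders sum to 2 (valence 2) → 0 H
  atom 11: C, bond orders sum to 3 (valence 4) → 1 H
  atom 12: C, bond orders sum to 2 (valence 4) → 2 H
  atom 13: C, bond orders sum to 3 (valence 4) → 1 H
  atom 14: N, bond orders sum to 1 (valence 3) → 2 H
  atom 15: C, bond orders sum to 3 (valence 4) → 1 H
  atom 16: C, bond orders sum to 4 (valence 4) → 0 H
  atom 17: C, bond orders sum to 2 (valence 4) → 2 H
  atom 18: C, bond orders sum to 1 (valence 4) → 3 H
  atom 19: C, bond orders sum to 4 (valence 4) → 0 H
  atom 20: O, bond orders sum to 2 (valence 2) → 0 H
  atom 21: C, bond orders sum to 1 (valence 4) → 3 H
Totals → C:17, H:28, Cl:1, N:1, O:2.
In Hill order: C17H28ClNO2.

C17H28ClNO2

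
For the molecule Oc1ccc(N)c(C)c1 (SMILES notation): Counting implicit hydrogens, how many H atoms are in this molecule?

9

Walk through each heavy atom and fill implicit hydrogens from standard valence (C 4, N 3, O 2, S 2, halogen 1); for lowercase aromatic atoms, an aromatic c carries 1 H when it has two neighbours and 0 H with three, and aromatic n carries 0 H:
  atom 1: O, bond orders sum to 1 (valence 2) → 1 H
  atom 2: aromatic c, 3 neighbours → 0 H
  atom 3: aromatic c, 2 neighbours → 1 H
  atom 4: aromatic c, 2 neighbours → 1 H
  atom 5: aromatic c, 3 neighbours → 0 H
  atom 6: N, bond orders sum to 1 (valence 3) → 2 H
  atom 7: aromatic c, 3 neighbours → 0 H
  atom 8: C, bond orders sum to 1 (valence 4) → 3 H
  atom 9: aromatic c, 2 neighbours → 1 H
Total hydrogens: 9.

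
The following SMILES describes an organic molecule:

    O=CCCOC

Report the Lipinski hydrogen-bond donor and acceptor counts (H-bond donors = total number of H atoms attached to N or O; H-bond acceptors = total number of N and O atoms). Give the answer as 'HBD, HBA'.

Donors: find every N or O and count the H atoms it carries.
  atom 1 (O): bond orders sum to 2 → 0 H
  atom 5 (O): bond orders sum to 2 → 0 H
Lipinski HBD = 0.
Acceptors: N atoms = 0, O atoms = 2 → HBA = 2.

0, 2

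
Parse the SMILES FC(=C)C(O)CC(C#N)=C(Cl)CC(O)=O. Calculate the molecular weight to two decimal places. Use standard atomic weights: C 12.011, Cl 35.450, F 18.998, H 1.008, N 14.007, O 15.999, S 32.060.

First, the molecular formula is C9H9ClFNO3 (counting implicit H from valence).
  C: 9 × 12.011 = 108.099
  Cl: 1 × 35.450 = 35.450
  F: 1 × 18.998 = 18.998
  H: 9 × 1.008 = 9.072
  N: 1 × 14.007 = 14.007
  O: 3 × 15.999 = 47.997
Sum: 9×12.011 + 1×35.450 + 1×18.998 + 9×1.008 + 1×14.007 + 3×15.999 = 233.623 → 233.62 g/mol.

233.62 g/mol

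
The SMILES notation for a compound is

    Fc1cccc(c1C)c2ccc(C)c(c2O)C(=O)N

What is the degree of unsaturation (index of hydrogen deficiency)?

9

Molecular formula: C15H14FNO2.
DoU = (2C + 2 + N − H − X) / 2, where X is the halogen count and O/S are ignored.
    = (2·15 + 2 + 1 − 14 − 1) / 2 = 18 / 2 = 9.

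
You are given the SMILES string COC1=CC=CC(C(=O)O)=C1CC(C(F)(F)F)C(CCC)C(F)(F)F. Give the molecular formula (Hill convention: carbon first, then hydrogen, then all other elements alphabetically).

C16H18F6O3

Walk through each heavy atom and fill implicit hydrogens from standard valence (C 4, N 3, O 2, S 2, halogen 1):
  atom 1: C, bond orders sum to 1 (valence 4) → 3 H
  atom 2: O, bond orders sum to 2 (valence 2) → 0 H
  atom 3: C, bond orders sum to 4 (valence 4) → 0 H
  atom 4: C, bond orders sum to 3 (valence 4) → 1 H
  atom 5: C, bond orders sum to 3 (valence 4) → 1 H
  atom 6: C, bond orders sum to 3 (valence 4) → 1 H
  atom 7: C, bond orders sum to 4 (valence 4) → 0 H
  atom 8: C, bond orders sum to 4 (valence 4) → 0 H
  atom 9: O, bond orders sum to 2 (valence 2) → 0 H
  atom 10: O, bond orders sum to 1 (valence 2) → 1 H
  atom 11: C, bond orders sum to 4 (valence 4) → 0 H
  atom 12: C, bond orders sum to 2 (valence 4) → 2 H
  atom 13: C, bond orders sum to 3 (valence 4) → 1 H
  atom 14: C, bond orders sum to 4 (valence 4) → 0 H
  atom 15: F (halogen, monovalent) → 0 H
  atom 16: F (halogen, monovalent) → 0 H
  atom 17: F (halogen, monovalent) → 0 H
  atom 18: C, bond orders sum to 3 (valence 4) → 1 H
  atom 19: C, bond orders sum to 2 (valence 4) → 2 H
  atom 20: C, bond orders sum to 2 (valence 4) → 2 H
  atom 21: C, bond orders sum to 1 (valence 4) → 3 H
  atom 22: C, bond orders sum to 4 (valence 4) → 0 H
  atom 23: F (halogen, monovalent) → 0 H
  atom 24: F (halogen, monovalent) → 0 H
  atom 25: F (halogen, monovalent) → 0 H
Totals → C:16, H:18, F:6, O:3.
In Hill order: C16H18F6O3.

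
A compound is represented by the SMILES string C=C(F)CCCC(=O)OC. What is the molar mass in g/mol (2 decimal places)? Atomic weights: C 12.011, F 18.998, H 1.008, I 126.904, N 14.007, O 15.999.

146.16 g/mol

First, the molecular formula is C7H11FO2 (counting implicit H from valence).
  C: 7 × 12.011 = 84.077
  F: 1 × 18.998 = 18.998
  H: 11 × 1.008 = 11.088
  O: 2 × 15.999 = 31.998
Sum: 7×12.011 + 1×18.998 + 11×1.008 + 2×15.999 = 146.161 → 146.16 g/mol.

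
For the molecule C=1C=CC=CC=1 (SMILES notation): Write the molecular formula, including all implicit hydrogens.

C6H6

Walk through each heavy atom and fill implicit hydrogens from standard valence (C 4, N 3, O 2, S 2, halogen 1):
  atom 1: C, bond orders sum to 3 (valence 4) → 1 H
  atom 2: C, bond orders sum to 3 (valence 4) → 1 H
  atom 3: C, bond orders sum to 3 (valence 4) → 1 H
  atom 4: C, bond orders sum to 3 (valence 4) → 1 H
  atom 5: C, bond orders sum to 3 (valence 4) → 1 H
  atom 6: C, bond orders sum to 3 (valence 4) → 1 H
Totals → C:6, H:6.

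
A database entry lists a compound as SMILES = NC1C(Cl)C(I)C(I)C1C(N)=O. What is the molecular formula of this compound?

Walk through each heavy atom and fill implicit hydrogens from standard valence (C 4, N 3, O 2, S 2, halogen 1):
  atom 1: N, bond orders sum to 1 (valence 3) → 2 H
  atom 2: C, bond orders sum to 3 (valence 4) → 1 H
  atom 3: C, bond orders sum to 3 (valence 4) → 1 H
  atom 4: Cl (halogen, monovalent) → 0 H
  atom 5: C, bond orders sum to 3 (valence 4) → 1 H
  atom 6: I (halogen, monovalent) → 0 H
  atom 7: C, bond orders sum to 3 (valence 4) → 1 H
  atom 8: I (halogen, monovalent) → 0 H
  atom 9: C, bond orders sum to 3 (valence 4) → 1 H
  atom 10: C, bond orders sum to 4 (valence 4) → 0 H
  atom 11: N, bond orders sum to 1 (valence 3) → 2 H
  atom 12: O, bond orders sum to 2 (valence 2) → 0 H
Totals → C:6, H:9, Cl:1, I:2, N:2, O:1.

C6H9ClI2N2O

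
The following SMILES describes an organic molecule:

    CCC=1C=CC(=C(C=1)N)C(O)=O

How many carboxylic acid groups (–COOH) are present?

1

The carboxylic acid motif appears at heavy-atom position 10 in the SMILES.
Other groups present: 1 primary amine.
Carboxylic acid count: 1.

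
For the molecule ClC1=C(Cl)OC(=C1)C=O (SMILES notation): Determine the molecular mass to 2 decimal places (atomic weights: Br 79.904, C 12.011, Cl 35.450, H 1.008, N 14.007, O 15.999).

First, the molecular formula is C5H2Cl2O2 (counting implicit H from valence).
  C: 5 × 12.011 = 60.055
  Cl: 2 × 35.450 = 70.900
  H: 2 × 1.008 = 2.016
  O: 2 × 15.999 = 31.998
Sum: 5×12.011 + 2×35.450 + 2×1.008 + 2×15.999 = 164.969 → 164.97 g/mol.

164.97 g/mol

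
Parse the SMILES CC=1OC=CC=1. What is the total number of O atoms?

Scan the SMILES for O atoms (remember two-letter symbols like Cl and Br are single atoms).
Oxygen count: 1.

1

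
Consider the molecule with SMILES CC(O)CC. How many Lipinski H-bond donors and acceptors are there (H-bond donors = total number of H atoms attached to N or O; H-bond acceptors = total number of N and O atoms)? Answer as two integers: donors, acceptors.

1, 1

Donors: find every N or O and count the H atoms it carries.
  atom 3 (O): bond orders sum to 1 → 1 H
Lipinski HBD = 1.
Acceptors: N atoms = 0, O atoms = 1 → HBA = 1.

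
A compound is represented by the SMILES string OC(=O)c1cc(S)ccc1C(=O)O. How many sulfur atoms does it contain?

1

Scan the SMILES for S atoms (remember two-letter symbols like Cl and Br are single atoms).
Sulfur count: 1.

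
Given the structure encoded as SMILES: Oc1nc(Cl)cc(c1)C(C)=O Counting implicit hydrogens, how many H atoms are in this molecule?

Walk through each heavy atom and fill implicit hydrogens from standard valence (C 4, N 3, O 2, S 2, halogen 1); for lowercase aromatic atoms, an aromatic c carries 1 H when it has two neighbours and 0 H with three, and aromatic n carries 0 H:
  atom 1: O, bond orders sum to 1 (valence 2) → 1 H
  atom 2: aromatic c, 3 neighbours → 0 H
  atom 3: aromatic n, 2 neighbours → 0 H
  atom 4: aromatic c, 3 neighbours → 0 H
  atom 5: Cl (halogen, monovalent) → 0 H
  atom 6: aromatic c, 2 neighbours → 1 H
  atom 7: aromatic c, 3 neighbours → 0 H
  atom 8: aromatic c, 2 neighbours → 1 H
  atom 9: C, bond orders sum to 4 (valence 4) → 0 H
  atom 10: C, bond orders sum to 1 (valence 4) → 3 H
  atom 11: O, bond orders sum to 2 (valence 2) → 0 H
Total hydrogens: 6.

6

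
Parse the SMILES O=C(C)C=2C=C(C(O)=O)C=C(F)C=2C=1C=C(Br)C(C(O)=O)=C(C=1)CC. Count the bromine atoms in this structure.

1

Scan the SMILES for Br atoms (remember two-letter symbols like Cl and Br are single atoms).
Bromine count: 1.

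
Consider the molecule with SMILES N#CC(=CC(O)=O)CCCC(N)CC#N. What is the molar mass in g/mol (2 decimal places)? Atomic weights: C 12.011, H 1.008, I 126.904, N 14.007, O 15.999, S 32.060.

207.23 g/mol

First, the molecular formula is C10H13N3O2 (counting implicit H from valence).
  C: 10 × 12.011 = 120.110
  H: 13 × 1.008 = 13.104
  N: 3 × 14.007 = 42.021
  O: 2 × 15.999 = 31.998
Sum: 10×12.011 + 13×1.008 + 3×14.007 + 2×15.999 = 207.233 → 207.23 g/mol.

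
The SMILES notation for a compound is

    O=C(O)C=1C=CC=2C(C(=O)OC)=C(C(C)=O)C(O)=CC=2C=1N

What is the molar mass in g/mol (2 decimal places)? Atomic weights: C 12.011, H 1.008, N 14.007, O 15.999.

303.27 g/mol

First, the molecular formula is C15H13NO6 (counting implicit H from valence).
  C: 15 × 12.011 = 180.165
  H: 13 × 1.008 = 13.104
  N: 1 × 14.007 = 14.007
  O: 6 × 15.999 = 95.994
Sum: 15×12.011 + 13×1.008 + 1×14.007 + 6×15.999 = 303.270 → 303.27 g/mol.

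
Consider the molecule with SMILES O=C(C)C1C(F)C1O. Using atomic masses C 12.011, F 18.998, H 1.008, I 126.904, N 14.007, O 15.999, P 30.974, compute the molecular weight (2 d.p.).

118.11 g/mol

First, the molecular formula is C5H7FO2 (counting implicit H from valence).
  C: 5 × 12.011 = 60.055
  F: 1 × 18.998 = 18.998
  H: 7 × 1.008 = 7.056
  O: 2 × 15.999 = 31.998
Sum: 5×12.011 + 1×18.998 + 7×1.008 + 2×15.999 = 118.107 → 118.11 g/mol.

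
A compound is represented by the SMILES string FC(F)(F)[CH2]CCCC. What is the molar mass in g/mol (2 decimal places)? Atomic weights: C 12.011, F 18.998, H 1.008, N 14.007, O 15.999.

140.15 g/mol

First, the molecular formula is C6H11F3 (counting implicit H from valence).
  C: 6 × 12.011 = 72.066
  F: 3 × 18.998 = 56.994
  H: 11 × 1.008 = 11.088
Sum: 6×12.011 + 3×18.998 + 11×1.008 = 140.148 → 140.15 g/mol.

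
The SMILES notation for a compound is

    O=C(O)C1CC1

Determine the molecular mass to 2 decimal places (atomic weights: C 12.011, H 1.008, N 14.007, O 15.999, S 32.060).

86.09 g/mol

First, the molecular formula is C4H6O2 (counting implicit H from valence).
  C: 4 × 12.011 = 48.044
  H: 6 × 1.008 = 6.048
  O: 2 × 15.999 = 31.998
Sum: 4×12.011 + 6×1.008 + 2×15.999 = 86.090 → 86.09 g/mol.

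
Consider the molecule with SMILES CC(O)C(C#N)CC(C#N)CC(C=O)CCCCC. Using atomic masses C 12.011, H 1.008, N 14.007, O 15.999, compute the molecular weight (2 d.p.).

264.37 g/mol

First, the molecular formula is C15H24N2O2 (counting implicit H from valence).
  C: 15 × 12.011 = 180.165
  H: 24 × 1.008 = 24.192
  N: 2 × 14.007 = 28.014
  O: 2 × 15.999 = 31.998
Sum: 15×12.011 + 24×1.008 + 2×14.007 + 2×15.999 = 264.369 → 264.37 g/mol.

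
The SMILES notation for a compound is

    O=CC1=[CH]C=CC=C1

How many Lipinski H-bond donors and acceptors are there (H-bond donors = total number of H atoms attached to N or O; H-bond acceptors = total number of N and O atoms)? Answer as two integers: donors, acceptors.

Donors: find every N or O and count the H atoms it carries.
  atom 1 (O): bond orders sum to 2 → 0 H
Lipinski HBD = 0.
Acceptors: N atoms = 0, O atoms = 1 → HBA = 1.

0, 1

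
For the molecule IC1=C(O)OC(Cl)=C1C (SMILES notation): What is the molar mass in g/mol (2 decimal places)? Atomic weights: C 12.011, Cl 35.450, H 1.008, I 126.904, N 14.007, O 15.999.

258.44 g/mol

First, the molecular formula is C5H4ClIO2 (counting implicit H from valence).
  C: 5 × 12.011 = 60.055
  Cl: 1 × 35.450 = 35.450
  H: 4 × 1.008 = 4.032
  I: 1 × 126.904 = 126.904
  O: 2 × 15.999 = 31.998
Sum: 5×12.011 + 1×35.450 + 4×1.008 + 1×126.904 + 2×15.999 = 258.439 → 258.44 g/mol.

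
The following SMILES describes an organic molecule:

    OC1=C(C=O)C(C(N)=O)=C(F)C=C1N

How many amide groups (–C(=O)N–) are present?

1

The amide motif appears at heavy-atom position 7 in the SMILES.
Other groups present: 1 aldehyde, 1 hydroxyl, 1 primary amine.
Amide count: 1.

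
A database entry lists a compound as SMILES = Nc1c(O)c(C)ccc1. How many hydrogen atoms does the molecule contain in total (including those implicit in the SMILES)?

9

Walk through each heavy atom and fill implicit hydrogens from standard valence (C 4, N 3, O 2, S 2, halogen 1); for lowercase aromatic atoms, an aromatic c carries 1 H when it has two neighbours and 0 H with three, and aromatic n carries 0 H:
  atom 1: N, bond orders sum to 1 (valence 3) → 2 H
  atom 2: aromatic c, 3 neighbours → 0 H
  atom 3: aromatic c, 3 neighbours → 0 H
  atom 4: O, bond orders sum to 1 (valence 2) → 1 H
  atom 5: aromatic c, 3 neighbours → 0 H
  atom 6: C, bond orders sum to 1 (valence 4) → 3 H
  atom 7: aromatic c, 2 neighbours → 1 H
  atom 8: aromatic c, 2 neighbours → 1 H
  atom 9: aromatic c, 2 neighbours → 1 H
Total hydrogens: 9.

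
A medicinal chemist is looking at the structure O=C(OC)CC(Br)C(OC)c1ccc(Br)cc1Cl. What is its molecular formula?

Walk through each heavy atom and fill implicit hydrogens from standard valence (C 4, N 3, O 2, S 2, halogen 1); for lowercase aromatic atoms, an aromatic c carries 1 H when it has two neighbours and 0 H with three, and aromatic n carries 0 H:
  atom 1: O, bond orders sum to 2 (valence 2) → 0 H
  atom 2: C, bond orders sum to 4 (valence 4) → 0 H
  atom 3: O, bond orders sum to 2 (valence 2) → 0 H
  atom 4: C, bond orders sum to 1 (valence 4) → 3 H
  atom 5: C, bond orders sum to 2 (valence 4) → 2 H
  atom 6: C, bond orders sum to 3 (valence 4) → 1 H
  atom 7: Br (halogen, monovalent) → 0 H
  atom 8: C, bond orders sum to 3 (valence 4) → 1 H
  atom 9: O, bond orders sum to 2 (valence 2) → 0 H
  atom 10: C, bond orders sum to 1 (valence 4) → 3 H
  atom 11: aromatic c, 3 neighbours → 0 H
  atom 12: aromatic c, 2 neighbours → 1 H
  atom 13: aromatic c, 2 neighbours → 1 H
  atom 14: aromatic c, 3 neighbours → 0 H
  atom 15: Br (halogen, monovalent) → 0 H
  atom 16: aromatic c, 2 neighbours → 1 H
  atom 17: aromatic c, 3 neighbours → 0 H
  atom 18: Cl (halogen, monovalent) → 0 H
Totals → C:12, H:13, Br:2, Cl:1, O:3.
In Hill order: C12H13Br2ClO3.

C12H13Br2ClO3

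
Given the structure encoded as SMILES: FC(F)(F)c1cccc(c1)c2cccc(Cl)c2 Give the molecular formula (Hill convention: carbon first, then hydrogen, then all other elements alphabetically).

C13H8ClF3

Walk through each heavy atom and fill implicit hydrogens from standard valence (C 4, N 3, O 2, S 2, halogen 1); for lowercase aromatic atoms, an aromatic c carries 1 H when it has two neighbours and 0 H with three, and aromatic n carries 0 H:
  atom 1: F (halogen, monovalent) → 0 H
  atom 2: C, bond orders sum to 4 (valence 4) → 0 H
  atom 3: F (halogen, monovalent) → 0 H
  atom 4: F (halogen, monovalent) → 0 H
  atom 5: aromatic c, 3 neighbours → 0 H
  atom 6: aromatic c, 2 neighbours → 1 H
  atom 7: aromatic c, 2 neighbours → 1 H
  atom 8: aromatic c, 2 neighbours → 1 H
  atom 9: aromatic c, 3 neighbours → 0 H
  atom 10: aromatic c, 2 neighbours → 1 H
  atom 11: aromatic c, 3 neighbours → 0 H
  atom 12: aromatic c, 2 neighbours → 1 H
  atom 13: aromatic c, 2 neighbours → 1 H
  atom 14: aromatic c, 2 neighbours → 1 H
  atom 15: aromatic c, 3 neighbours → 0 H
  atom 16: Cl (halogen, monovalent) → 0 H
  atom 17: aromatic c, 2 neighbours → 1 H
Totals → C:13, H:8, Cl:1, F:3.
In Hill order: C13H8ClF3.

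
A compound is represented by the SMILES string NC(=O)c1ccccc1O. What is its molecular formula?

Walk through each heavy atom and fill implicit hydrogens from standard valence (C 4, N 3, O 2, S 2, halogen 1); for lowercase aromatic atoms, an aromatic c carries 1 H when it has two neighbours and 0 H with three, and aromatic n carries 0 H:
  atom 1: N, bond orders sum to 1 (valence 3) → 2 H
  atom 2: C, bond orders sum to 4 (valence 4) → 0 H
  atom 3: O, bond orders sum to 2 (valence 2) → 0 H
  atom 4: aromatic c, 3 neighbours → 0 H
  atom 5: aromatic c, 2 neighbours → 1 H
  atom 6: aromatic c, 2 neighbours → 1 H
  atom 7: aromatic c, 2 neighbours → 1 H
  atom 8: aromatic c, 2 neighbours → 1 H
  atom 9: aromatic c, 3 neighbours → 0 H
  atom 10: O, bond orders sum to 1 (valence 2) → 1 H
Totals → C:7, H:7, N:1, O:2.

C7H7NO2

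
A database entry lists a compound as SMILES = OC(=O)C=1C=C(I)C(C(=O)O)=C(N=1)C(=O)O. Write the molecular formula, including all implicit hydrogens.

Walk through each heavy atom and fill implicit hydrogens from standard valence (C 4, N 3, O 2, S 2, halogen 1):
  atom 1: O, bond orders sum to 1 (valence 2) → 1 H
  atom 2: C, bond orders sum to 4 (valence 4) → 0 H
  atom 3: O, bond orders sum to 2 (valence 2) → 0 H
  atom 4: C, bond orders sum to 4 (valence 4) → 0 H
  atom 5: C, bond orders sum to 3 (valence 4) → 1 H
  atom 6: C, bond orders sum to 4 (valence 4) → 0 H
  atom 7: I (halogen, monovalent) → 0 H
  atom 8: C, bond orders sum to 4 (valence 4) → 0 H
  atom 9: C, bond orders sum to 4 (valence 4) → 0 H
  atom 10: O, bond orders sum to 2 (valence 2) → 0 H
  atom 11: O, bond orders sum to 1 (valence 2) → 1 H
  atom 12: C, bond orders sum to 4 (valence 4) → 0 H
  atom 13: N, bond orders sum to 3 (valence 3) → 0 H
  atom 14: C, bond orders sum to 4 (valence 4) → 0 H
  atom 15: O, bond orders sum to 2 (valence 2) → 0 H
  atom 16: O, bond orders sum to 1 (valence 2) → 1 H
Totals → C:8, H:4, I:1, N:1, O:6.
In Hill order: C8H4INO6.

C8H4INO6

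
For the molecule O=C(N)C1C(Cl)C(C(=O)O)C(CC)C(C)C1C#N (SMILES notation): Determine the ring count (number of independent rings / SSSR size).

1

In SMILES, each pair of matching ring-closure digits denotes one ring-closing bond; the number of such bonds equals the number of independent rings.
Ring-closure bonds here: 1.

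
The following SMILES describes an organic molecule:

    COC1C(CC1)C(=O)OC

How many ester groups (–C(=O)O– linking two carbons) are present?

The ester motif appears at heavy-atom position 7 in the SMILES.
Other groups present: 1 ether.
Ester count: 1.

1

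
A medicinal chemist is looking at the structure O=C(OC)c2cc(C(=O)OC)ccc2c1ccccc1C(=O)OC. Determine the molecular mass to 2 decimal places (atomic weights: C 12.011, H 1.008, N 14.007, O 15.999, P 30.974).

328.32 g/mol

First, the molecular formula is C18H16O6 (counting implicit H from valence).
  C: 18 × 12.011 = 216.198
  H: 16 × 1.008 = 16.128
  O: 6 × 15.999 = 95.994
Sum: 18×12.011 + 16×1.008 + 6×15.999 = 328.320 → 328.32 g/mol.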